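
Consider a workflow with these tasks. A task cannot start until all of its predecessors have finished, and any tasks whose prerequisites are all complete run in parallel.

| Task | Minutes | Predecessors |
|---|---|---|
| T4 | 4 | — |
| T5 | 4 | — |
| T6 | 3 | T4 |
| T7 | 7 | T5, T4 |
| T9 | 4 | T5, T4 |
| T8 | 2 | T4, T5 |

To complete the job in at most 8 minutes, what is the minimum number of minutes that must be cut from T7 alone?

3

Current finish: 11 minutes; target: 8.
T7 is on every critical path, so each minute cut from T7 cuts the finish by one (this holds down to a finish of 8).
Need 11 − 8 = 3 minutes off T7 → T7 becomes 4 minutes, finish becomes 8.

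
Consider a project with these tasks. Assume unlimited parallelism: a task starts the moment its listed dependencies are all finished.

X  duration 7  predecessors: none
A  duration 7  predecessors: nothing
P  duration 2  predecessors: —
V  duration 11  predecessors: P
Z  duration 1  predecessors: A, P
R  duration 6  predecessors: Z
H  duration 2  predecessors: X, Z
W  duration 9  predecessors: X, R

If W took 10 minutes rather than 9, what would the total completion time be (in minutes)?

Actual critical path: A→Z→R→W = 7+1+6+9 = 23 ⇒ 23 minutes.
W is on the critical path; changing it to 10 makes that path 24 minutes.
That remains the longest chain; total 24 minutes.

24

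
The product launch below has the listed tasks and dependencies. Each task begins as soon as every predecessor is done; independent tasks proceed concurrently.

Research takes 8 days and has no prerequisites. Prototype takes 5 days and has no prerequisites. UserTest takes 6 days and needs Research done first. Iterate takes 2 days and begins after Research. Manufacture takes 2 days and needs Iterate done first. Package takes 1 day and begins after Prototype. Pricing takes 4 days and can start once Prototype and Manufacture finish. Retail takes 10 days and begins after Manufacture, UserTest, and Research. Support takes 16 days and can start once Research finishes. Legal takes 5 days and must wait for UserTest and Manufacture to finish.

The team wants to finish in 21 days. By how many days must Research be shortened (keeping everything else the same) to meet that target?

Current finish: 24 days; target: 21.
Research is on every critical path, so each day cut from Research cuts the finish by one (this holds down to a finish of 17).
Need 24 − 21 = 3 days off Research → Research becomes 5 days, finish becomes 21.

3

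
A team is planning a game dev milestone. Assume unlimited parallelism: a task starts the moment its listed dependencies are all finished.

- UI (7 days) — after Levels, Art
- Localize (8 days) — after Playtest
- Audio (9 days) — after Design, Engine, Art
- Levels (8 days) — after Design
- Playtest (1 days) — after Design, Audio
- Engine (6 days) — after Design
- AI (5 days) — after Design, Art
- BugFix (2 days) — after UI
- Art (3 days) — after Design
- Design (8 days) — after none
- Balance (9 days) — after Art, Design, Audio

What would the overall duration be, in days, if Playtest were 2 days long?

Critical path before the change: Design→Engine→Audio→Playtest→Localize = 8+6+9+1+8 = 32 giving 32 days.
Since Playtest is critical, the +1 change carries straight to that chain (now 33 days).
No other chain overtakes it, so the finish is 33 days.

33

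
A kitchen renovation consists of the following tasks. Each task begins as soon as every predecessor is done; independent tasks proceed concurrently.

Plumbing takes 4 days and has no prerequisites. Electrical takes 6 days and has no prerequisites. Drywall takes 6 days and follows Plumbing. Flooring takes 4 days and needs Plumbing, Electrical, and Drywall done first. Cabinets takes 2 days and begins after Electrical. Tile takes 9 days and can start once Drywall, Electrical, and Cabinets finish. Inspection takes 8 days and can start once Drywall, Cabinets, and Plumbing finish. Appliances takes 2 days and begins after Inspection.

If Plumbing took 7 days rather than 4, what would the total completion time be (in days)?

Critical path before the change: Plumbing→Drywall→Inspection→Appliances = 4+6+8+2 = 20 giving 20 days.
Plumbing is on the critical path; changing it to 7 makes that path 23 days.
No other chain overtakes it, so the finish is 23 days.

23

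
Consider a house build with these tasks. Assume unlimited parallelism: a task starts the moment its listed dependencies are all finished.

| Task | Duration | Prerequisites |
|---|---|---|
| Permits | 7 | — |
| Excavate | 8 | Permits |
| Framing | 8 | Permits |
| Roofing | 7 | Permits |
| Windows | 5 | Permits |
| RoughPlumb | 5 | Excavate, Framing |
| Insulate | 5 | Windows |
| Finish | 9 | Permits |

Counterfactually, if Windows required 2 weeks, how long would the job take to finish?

20

Critical path before the change: Permits→Excavate→RoughPlumb = 7+8+5 = 20 giving 20 weeks.
Windows has 3 weeks of float (longest path through it is 17).
The critical path is still Permits→Excavate→RoughPlumb; finish is now 20 weeks.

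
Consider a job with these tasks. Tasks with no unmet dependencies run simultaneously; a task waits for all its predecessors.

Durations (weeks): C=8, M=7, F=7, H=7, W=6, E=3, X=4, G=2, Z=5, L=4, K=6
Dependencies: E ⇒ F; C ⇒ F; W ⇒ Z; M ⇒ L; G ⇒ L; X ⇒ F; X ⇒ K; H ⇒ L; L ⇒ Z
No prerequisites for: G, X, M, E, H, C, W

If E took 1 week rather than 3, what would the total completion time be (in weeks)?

Baseline: M→L→Z = 7+4+5 = 16 → 16 weeks.
E is off the critical path — its longest chain is 10 weeks, giving 6 of slack.
That remains the longest chain; total 16 weeks.

16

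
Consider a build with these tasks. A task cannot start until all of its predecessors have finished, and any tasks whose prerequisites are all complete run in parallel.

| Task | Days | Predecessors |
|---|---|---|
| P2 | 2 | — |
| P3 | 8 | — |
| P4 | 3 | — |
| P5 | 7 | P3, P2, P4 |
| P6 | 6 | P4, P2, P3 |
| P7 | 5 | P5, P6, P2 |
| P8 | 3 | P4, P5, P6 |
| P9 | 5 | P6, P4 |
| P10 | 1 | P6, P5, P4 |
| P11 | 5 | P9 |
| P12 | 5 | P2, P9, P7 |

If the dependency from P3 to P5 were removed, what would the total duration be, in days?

24

With the dependency in place, P3→P5→P7→P12 = 8+7+5+5 = 25 sets the finish at 25 days.
Without P3→P5, P5's earliest start moves from 8 to 3.
The longest chain is now P3→P6→P7→P12 = 8+6+5+5 = 24, so the plan takes 24 days.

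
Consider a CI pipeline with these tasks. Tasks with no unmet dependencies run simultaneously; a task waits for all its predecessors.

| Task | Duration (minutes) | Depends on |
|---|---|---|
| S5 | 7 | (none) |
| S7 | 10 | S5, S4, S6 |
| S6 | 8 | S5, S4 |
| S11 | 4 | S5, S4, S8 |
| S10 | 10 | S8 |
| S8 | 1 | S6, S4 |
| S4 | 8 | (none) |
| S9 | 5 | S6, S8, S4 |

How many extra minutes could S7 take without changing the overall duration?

1

The longest chain is S4→S6→S8→S10 = 8+8+1+10 = 27; overall finish 27 minutes.
The longest chain containing S7 totals 26 minutes.
Slack of S7 = 17 − 16 = 1 minute.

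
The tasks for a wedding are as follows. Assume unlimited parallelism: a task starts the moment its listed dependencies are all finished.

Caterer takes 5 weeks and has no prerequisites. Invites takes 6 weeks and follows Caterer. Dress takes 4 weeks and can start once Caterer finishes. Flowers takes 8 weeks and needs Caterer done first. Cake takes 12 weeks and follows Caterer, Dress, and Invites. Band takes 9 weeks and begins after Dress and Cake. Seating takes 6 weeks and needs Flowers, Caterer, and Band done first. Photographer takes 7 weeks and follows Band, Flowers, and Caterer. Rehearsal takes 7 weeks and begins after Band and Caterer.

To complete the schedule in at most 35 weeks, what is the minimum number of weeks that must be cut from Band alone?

Current finish: 39 weeks; target: 35.
Band is on every critical path, so each week cut from Band cuts the finish by one (this holds down to a finish of 31).
Need 39 − 35 = 4 weeks off Band → Band becomes 5 weeks, finish becomes 35.

4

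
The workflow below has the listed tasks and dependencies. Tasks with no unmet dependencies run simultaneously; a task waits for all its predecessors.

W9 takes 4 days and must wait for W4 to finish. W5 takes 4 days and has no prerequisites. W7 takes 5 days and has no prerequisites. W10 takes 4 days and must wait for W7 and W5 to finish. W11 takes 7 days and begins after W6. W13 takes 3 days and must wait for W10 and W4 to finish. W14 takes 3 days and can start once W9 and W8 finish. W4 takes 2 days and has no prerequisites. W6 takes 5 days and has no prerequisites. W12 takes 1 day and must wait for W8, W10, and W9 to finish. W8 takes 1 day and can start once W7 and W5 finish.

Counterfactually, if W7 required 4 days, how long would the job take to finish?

12

Baseline: W7→W10→W13 = 5+4+3 = 12 → 12 days.
W7 is on the critical path; changing it to 4 makes that path 11 days.
New critical path: W6→W11 = 5+7 = 12 ⇒ 12 days.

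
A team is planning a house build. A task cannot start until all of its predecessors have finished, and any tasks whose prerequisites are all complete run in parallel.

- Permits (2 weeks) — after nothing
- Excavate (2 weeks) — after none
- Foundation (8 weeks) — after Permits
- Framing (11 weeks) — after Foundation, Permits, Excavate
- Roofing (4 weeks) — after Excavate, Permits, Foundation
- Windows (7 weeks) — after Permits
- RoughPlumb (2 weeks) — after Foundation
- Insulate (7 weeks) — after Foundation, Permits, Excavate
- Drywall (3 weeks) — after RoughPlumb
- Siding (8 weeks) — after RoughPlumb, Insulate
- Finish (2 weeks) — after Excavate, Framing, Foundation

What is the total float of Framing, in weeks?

The longest chain is Permits→Foundation→Insulate→Siding = 2+8+7+8 = 25; overall finish 25 weeks.
Longest path through Framing: 23 weeks (earliest finish 21, latest finish 23).
Slack of Framing = 12 − 10 = 2 weeks.

2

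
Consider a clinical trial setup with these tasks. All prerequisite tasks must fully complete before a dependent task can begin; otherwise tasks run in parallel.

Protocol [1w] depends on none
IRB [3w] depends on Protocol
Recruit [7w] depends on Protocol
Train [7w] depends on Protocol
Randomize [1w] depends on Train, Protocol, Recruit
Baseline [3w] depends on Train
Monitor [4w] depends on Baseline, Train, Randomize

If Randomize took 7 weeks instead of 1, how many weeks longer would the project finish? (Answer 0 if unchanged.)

As given, the longest chain is Protocol→Train→Baseline→Monitor = 1+7+3+4 = 15, so the finish is 15 weeks.
Randomize is off the critical path — its longest chain is 13 weeks, giving 2 of slack.
New critical path: Protocol→Recruit→Randomize→Monitor = 1+7+7+4 = 19 ⇒ 19 weeks.
Change in finish: 19 − 15 = +4 weeks.

4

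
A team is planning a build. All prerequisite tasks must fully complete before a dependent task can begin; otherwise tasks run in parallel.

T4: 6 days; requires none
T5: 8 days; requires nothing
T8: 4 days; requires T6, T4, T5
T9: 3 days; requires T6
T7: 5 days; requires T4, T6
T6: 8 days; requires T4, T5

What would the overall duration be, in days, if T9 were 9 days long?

As given, the longest chain is T5→T6→T7 = 8+8+5 = 21, so the finish is 21 days.
T9 has 2 days of float (longest path through it is 19).
The binding chain switches to T5→T6→T9 = 8+8+9 = 25; finish 25 days.

25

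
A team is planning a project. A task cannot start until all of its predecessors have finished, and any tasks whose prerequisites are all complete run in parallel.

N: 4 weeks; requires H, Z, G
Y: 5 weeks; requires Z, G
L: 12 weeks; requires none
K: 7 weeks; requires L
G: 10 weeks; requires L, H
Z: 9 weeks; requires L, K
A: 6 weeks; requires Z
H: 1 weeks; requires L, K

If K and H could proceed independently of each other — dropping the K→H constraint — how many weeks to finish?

34

Original critical path: L→K→H→G→Y = 12+7+1+10+5 = 35 ⇒ 35 weeks.
Without K→H, H's earliest start moves from 19 to 12.
The longest chain is now L→K→Z→A = 12+7+9+6 = 34, so the schedule takes 34 weeks.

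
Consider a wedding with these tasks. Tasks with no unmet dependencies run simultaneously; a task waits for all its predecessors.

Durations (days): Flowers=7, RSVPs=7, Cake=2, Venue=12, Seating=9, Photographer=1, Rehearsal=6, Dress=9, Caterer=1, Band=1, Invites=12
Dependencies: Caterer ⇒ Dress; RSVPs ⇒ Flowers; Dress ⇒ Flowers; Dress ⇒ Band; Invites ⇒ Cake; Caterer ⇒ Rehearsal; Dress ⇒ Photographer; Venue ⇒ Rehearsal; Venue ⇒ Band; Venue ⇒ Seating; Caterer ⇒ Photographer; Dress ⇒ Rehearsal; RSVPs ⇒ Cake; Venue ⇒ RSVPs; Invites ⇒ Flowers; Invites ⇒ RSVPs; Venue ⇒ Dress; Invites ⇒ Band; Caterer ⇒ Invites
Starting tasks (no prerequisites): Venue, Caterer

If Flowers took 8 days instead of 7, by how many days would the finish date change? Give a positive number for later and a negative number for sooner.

Critical path before the change: Venue→Dress→Flowers = 12+9+7 = 28 giving 28 days.
Since Flowers is critical, the +1 change carries straight to that chain (now 29 days).
The critical path is still Venue→Dress→Flowers; finish is now 29 days.
Change in finish: 29 − 28 = +1 days.

1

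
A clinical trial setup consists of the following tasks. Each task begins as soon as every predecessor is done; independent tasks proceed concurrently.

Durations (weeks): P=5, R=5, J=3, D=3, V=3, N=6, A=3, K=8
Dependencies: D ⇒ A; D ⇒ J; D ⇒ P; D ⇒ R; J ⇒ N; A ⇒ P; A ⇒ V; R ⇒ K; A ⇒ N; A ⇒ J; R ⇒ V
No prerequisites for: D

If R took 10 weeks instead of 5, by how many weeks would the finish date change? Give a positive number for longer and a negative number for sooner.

5

Baseline: D→R→K = 3+5+8 = 16 → 16 weeks.
Since R is critical, the +5 change carries straight to that chain (now 21 weeks).
No other chain overtakes it, so the finish is 21 weeks.
Change in finish: 21 − 16 = +5 weeks.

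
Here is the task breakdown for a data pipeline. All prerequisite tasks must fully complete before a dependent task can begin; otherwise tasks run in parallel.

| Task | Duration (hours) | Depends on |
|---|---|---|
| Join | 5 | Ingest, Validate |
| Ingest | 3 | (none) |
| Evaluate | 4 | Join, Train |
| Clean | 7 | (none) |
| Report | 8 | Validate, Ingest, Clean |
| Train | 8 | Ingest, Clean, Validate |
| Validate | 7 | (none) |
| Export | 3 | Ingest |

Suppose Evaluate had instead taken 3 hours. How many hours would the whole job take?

The binding path is Clean→Train→Evaluate = 7+8+4 = 19; finish at 19 hours.
Evaluate is on the critical path; changing it to 3 makes that path 18 hours.
No other chain overtakes it, so the finish is 18 hours.

18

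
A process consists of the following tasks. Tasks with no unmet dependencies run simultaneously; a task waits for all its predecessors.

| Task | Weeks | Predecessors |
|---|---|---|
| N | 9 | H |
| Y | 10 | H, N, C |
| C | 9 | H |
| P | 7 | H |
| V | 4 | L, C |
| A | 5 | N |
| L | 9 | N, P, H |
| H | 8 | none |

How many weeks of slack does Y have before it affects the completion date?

Critical path: H→N→L→V = 8+9+9+4 = 30, so the finish is 30 weeks.
The longest chain containing Y totals 27 weeks.
So Y can slip 30 − 27 = 3 weeks.

3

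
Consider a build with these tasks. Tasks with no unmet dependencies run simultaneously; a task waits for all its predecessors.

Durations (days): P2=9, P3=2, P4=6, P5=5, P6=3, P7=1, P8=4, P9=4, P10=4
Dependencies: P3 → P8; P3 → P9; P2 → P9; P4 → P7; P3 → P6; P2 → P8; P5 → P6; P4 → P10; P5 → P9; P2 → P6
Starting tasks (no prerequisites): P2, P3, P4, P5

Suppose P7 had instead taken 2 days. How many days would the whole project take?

The binding path is P2→P8 = 9+4 = 13; finish at 13 days.
P7 has 6 days of float (longest path through it is 7).
That remains the longest chain; total 13 days.

13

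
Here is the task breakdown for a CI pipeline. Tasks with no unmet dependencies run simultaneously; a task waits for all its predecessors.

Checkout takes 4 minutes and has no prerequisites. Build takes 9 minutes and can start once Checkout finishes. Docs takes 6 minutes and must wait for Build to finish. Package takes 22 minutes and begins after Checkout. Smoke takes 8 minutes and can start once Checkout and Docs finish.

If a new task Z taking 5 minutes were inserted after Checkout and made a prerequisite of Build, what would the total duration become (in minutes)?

Originally the job takes 27 minutes.
With Z inserted, Build now waits for max(Checkout, Z).
New critical path: Checkout→Z→Build→Docs→Smoke = 4+5+9+6+8 = 32 ⇒ 32 minutes.

32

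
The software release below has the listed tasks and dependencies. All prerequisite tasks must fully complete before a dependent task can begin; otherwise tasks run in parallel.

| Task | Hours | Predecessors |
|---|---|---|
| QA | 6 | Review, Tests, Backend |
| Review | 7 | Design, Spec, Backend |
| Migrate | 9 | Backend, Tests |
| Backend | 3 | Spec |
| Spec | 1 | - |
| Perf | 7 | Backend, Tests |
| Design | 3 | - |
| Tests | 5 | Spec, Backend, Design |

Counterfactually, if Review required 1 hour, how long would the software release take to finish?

Critical path before the change: Spec→Backend→Tests→Migrate = 1+3+5+9 = 18 giving 18 hours.
Review has 1 hour of float (longest path through it is 17).
That remains the longest chain; total 18 hours.

18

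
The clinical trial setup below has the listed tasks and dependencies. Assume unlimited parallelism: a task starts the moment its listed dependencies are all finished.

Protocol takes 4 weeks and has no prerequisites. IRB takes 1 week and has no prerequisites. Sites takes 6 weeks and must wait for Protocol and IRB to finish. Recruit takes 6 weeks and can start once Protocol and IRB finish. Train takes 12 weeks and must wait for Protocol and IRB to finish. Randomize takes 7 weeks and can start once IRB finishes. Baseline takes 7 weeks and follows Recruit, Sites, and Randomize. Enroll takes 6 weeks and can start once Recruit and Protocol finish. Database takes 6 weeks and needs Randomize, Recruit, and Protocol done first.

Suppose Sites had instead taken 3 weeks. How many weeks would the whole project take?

17

Critical path before the change: Protocol→Sites→Baseline = 4+6+7 = 17 giving 17 weeks.
Sites is on the critical path; changing it to 3 makes that path 14 weeks.
New critical path: Protocol→Recruit→Baseline = 4+6+7 = 17 ⇒ 17 weeks.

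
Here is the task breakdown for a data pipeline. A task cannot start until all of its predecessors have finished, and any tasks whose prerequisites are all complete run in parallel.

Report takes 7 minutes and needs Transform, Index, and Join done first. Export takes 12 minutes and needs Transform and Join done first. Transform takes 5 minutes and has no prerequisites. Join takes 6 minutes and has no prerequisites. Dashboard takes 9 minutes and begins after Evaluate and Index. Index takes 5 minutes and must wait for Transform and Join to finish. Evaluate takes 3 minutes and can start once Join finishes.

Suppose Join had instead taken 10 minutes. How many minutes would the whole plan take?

24

Baseline: Join→Index→Dashboard = 6+5+9 = 20 → 20 minutes.
Join lies on that path, so at 10 minutes the path becomes 24 minutes.
That remains the longest chain; total 24 minutes.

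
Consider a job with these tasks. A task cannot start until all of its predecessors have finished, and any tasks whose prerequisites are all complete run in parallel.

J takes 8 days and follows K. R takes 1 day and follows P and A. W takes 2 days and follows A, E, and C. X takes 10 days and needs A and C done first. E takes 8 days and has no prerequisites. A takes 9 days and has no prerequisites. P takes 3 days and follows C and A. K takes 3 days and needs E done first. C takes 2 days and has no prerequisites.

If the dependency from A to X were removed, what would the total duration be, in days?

19

Before: longest chain E→K→J = 8+3+8 = 19, finish 19.
Without A→X, X's earliest start moves from 9 to 2.
The longest chain is now E→K→J = 8+3+8 = 19, so the job takes 19 days.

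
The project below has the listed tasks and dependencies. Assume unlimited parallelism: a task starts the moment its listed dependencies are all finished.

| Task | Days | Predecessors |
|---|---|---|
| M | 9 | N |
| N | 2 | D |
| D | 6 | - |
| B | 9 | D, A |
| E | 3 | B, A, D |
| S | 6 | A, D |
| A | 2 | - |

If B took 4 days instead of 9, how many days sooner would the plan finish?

Baseline: D→B→E = 6+9+3 = 18 → 18 days.
B is on the critical path; changing it to 4 makes that path 13 days.
Now D→N→M = 6+2+9 = 17 is longest, so the finish becomes 17 days.
Change in finish: 17 − 18 = -1 days.

1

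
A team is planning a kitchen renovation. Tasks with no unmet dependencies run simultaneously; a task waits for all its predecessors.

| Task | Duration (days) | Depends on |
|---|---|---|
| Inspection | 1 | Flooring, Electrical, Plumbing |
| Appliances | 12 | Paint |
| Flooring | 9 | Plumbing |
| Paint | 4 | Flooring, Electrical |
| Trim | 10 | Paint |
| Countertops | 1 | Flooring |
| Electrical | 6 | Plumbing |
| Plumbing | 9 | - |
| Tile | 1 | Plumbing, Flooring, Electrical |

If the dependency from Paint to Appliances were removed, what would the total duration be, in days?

Original critical path: Plumbing→Flooring→Paint→Appliances = 9+9+4+12 = 34 ⇒ 34 days.
Without Paint→Appliances, Appliances's earliest start moves from 22 to 0.
New critical path: Plumbing→Flooring→Paint→Trim = 9+9+4+10 = 32 ⇒ 32 days.

32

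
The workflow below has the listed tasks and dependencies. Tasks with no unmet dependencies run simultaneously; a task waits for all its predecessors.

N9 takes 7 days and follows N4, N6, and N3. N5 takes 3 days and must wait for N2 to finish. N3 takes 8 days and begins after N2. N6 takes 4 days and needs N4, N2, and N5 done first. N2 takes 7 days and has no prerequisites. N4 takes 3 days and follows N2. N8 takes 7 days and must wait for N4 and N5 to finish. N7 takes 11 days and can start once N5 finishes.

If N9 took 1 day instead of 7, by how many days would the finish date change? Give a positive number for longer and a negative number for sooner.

-1

The binding path is N2→N3→N9 = 7+8+7 = 22; finish at 22 days.
N9 lies on that path, so at 1 day the path becomes 16 days.
The binding chain switches to N2→N5→N7 = 7+3+11 = 21; finish 21 days.
Change in finish: 21 − 22 = -1 days.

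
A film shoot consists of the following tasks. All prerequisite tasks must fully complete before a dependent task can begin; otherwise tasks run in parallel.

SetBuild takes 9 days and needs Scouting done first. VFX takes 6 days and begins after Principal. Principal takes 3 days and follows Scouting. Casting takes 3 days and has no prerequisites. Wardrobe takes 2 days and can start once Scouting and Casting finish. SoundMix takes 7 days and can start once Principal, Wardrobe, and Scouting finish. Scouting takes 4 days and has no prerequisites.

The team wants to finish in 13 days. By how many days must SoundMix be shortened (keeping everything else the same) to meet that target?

1

Current finish: 14 days; target: 13.
SoundMix is on every critical path, so each day cut from SoundMix cuts the finish by one (this holds down to a finish of 13).
Need 14 − 13 = 1 day off SoundMix → SoundMix becomes 6 days, finish becomes 13.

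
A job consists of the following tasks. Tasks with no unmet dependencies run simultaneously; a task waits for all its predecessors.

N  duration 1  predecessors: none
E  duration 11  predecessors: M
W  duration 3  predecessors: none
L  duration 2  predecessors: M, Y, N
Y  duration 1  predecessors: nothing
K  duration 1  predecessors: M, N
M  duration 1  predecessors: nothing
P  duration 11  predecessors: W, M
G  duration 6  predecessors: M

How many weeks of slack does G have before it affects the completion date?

7

W→P = 3+11 = 14 sets the makespan at 14 weeks.
G finishes as early as 7 and must finish by 14.
Float = 14 − 7 = 7.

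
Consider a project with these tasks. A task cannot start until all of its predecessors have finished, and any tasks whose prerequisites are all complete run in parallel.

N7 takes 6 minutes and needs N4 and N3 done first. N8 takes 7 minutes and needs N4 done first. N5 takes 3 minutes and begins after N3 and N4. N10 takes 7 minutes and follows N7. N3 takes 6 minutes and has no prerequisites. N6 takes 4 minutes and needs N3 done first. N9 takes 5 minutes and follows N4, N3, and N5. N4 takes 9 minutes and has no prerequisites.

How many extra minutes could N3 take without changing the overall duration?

The longest chain is N4→N7→N10 = 9+6+7 = 22; overall finish 22 minutes.
The longest chain containing N3 totals 19 minutes.
So N3 can slip 9 − 6 = 3 minutes.

3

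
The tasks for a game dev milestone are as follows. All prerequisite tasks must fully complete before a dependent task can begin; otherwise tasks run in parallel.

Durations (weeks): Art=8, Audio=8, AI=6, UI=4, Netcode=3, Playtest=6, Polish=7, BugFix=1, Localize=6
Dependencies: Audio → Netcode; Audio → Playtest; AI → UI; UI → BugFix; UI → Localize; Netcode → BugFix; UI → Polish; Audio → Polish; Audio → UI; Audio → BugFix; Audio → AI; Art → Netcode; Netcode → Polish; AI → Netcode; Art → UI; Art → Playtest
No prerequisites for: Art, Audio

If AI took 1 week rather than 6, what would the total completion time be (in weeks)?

20

Baseline: Audio→AI→UI→Polish = 8+6+4+7 = 25 → 25 weeks.
Since AI is critical, the -5 change carries straight to that chain (now 20 weeks).
The critical path is still Audio→AI→UI→Polish; finish is now 20 weeks.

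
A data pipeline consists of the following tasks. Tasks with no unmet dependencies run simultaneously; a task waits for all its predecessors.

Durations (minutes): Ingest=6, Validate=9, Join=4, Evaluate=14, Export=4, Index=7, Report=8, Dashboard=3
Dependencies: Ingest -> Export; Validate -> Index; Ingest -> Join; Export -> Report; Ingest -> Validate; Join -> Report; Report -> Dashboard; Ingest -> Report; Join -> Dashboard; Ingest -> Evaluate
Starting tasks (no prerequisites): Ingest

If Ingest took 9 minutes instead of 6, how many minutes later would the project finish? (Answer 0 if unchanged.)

3

Actual critical path: Ingest→Validate→Index = 6+9+7 = 22 ⇒ 22 minutes.
Ingest lies on that path, so at 9 minutes the path becomes 25 minutes.
No other chain overtakes it, so the finish is 25 minutes.
Change in finish: 25 − 22 = +3 minutes.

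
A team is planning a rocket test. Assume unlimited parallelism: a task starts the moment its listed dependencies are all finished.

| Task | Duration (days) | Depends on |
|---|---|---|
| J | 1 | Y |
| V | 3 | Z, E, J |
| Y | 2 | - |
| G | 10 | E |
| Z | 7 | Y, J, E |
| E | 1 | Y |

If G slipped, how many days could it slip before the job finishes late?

Critical path: Y→E→G = 2+1+10 = 13, so the finish is 13 days.
G finishes as early as 13 and must finish by 13.
So G can slip 13 − 13 = 0 days.

0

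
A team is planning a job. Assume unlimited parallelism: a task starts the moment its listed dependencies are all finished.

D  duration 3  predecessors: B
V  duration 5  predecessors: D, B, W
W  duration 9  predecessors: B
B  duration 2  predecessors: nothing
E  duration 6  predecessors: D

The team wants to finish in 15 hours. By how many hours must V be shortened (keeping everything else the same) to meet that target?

Current finish: 16 hours; target: 15.
V is on every critical path, so each hour cut from V cuts the finish by one (this holds down to a finish of 12).
Need 16 − 15 = 1 hour off V → V becomes 4 hours, finish becomes 15.

1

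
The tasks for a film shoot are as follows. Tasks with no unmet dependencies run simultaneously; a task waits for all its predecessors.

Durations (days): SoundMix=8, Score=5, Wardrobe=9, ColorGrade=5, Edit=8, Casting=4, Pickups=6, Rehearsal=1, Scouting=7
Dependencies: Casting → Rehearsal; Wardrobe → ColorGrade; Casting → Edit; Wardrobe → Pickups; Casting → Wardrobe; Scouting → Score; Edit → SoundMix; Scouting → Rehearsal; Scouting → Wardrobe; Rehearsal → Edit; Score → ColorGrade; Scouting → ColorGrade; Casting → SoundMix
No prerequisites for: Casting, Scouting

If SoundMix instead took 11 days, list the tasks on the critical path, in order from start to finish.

Scouting, Rehearsal, Edit, SoundMix

The binding path is Scouting→Rehearsal→Edit→SoundMix = 7+1+8+8 = 24; finish at 24 days.
Since SoundMix is critical, the +3 change carries straight to that chain (now 27 days).
That remains the longest chain; total 27 days.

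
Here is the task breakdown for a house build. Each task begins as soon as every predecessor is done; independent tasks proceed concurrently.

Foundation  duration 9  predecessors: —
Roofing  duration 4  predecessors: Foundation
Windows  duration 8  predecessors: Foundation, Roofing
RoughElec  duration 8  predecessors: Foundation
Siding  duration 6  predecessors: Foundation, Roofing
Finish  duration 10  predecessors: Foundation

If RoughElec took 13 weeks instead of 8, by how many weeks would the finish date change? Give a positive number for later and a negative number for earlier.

1

Critical path before the change: Foundation→Roofing→Windows = 9+4+8 = 21 giving 21 weeks.
The longest path through RoughElec is only 17 weeks, so RoughElec has float 4.
Now Foundation→RoughElec = 9+13 = 22 is longest, so the finish becomes 22 weeks.
Change in finish: 22 − 21 = +1 weeks.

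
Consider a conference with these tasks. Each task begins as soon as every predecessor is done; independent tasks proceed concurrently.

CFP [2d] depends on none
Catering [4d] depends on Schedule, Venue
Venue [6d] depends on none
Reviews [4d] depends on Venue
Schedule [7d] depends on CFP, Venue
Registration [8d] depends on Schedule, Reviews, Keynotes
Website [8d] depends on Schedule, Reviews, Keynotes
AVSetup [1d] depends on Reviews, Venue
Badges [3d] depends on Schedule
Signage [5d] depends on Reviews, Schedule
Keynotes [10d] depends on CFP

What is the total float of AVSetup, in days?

10

The longest chain is Venue→Schedule→Website = 6+7+8 = 21; overall finish 21 days.
Longest path through AVSetup: 11 days (earliest finish 11, latest finish 21).
So AVSetup can slip 21 − 11 = 10 days.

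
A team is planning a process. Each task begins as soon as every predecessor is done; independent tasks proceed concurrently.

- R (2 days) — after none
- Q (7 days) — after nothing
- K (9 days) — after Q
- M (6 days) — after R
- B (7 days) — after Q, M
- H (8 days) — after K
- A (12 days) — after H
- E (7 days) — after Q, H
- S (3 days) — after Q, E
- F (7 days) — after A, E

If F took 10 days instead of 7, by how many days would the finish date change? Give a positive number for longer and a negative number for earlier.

Actual critical path: Q→K→H→A→F = 7+9+8+12+7 = 43 ⇒ 43 days.
Since F is critical, the +3 change carries straight to that chain (now 46 days).
That remains the longest chain; total 46 days.
Change in finish: 46 − 43 = +3 days.

3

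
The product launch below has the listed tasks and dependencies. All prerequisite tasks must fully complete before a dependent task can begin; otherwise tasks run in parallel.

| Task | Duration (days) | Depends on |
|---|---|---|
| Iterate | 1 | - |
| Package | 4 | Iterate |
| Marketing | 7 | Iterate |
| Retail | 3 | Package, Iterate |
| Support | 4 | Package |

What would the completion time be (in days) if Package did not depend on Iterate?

Before: longest chain Iterate→Package→Support = 1+4+4 = 9, finish 9.
Without Iterate→Package, Package's earliest start moves from 1 to 0.
The longest chain is now Iterate→Marketing = 1+7 = 8, so the project takes 8 days.

8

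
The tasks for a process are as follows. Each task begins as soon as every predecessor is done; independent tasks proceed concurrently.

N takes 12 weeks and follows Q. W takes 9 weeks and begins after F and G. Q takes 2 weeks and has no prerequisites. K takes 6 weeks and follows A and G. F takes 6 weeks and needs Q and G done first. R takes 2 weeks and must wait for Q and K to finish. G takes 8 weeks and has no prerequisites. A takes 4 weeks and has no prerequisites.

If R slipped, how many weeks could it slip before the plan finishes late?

7

Critical path: G→F→W = 8+6+9 = 23, so the finish is 23 weeks.
The longest chain containing R totals 16 weeks.
Float = 23 − 16 = 7.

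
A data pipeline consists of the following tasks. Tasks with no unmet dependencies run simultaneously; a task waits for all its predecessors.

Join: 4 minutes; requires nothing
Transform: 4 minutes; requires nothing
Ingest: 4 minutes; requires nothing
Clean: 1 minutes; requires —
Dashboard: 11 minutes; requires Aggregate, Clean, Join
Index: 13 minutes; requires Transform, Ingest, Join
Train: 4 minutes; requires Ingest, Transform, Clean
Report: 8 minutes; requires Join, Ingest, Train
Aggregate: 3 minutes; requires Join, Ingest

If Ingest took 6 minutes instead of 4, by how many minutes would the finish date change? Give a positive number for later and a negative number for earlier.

Actual critical path: Ingest→Aggregate→Dashboard = 4+3+11 = 18 ⇒ 18 minutes.
Ingest lies on that path, so at 6 minutes the path becomes 20 minutes.
No other chain overtakes it, so the finish is 20 minutes.
Change in finish: 20 − 18 = +2 minutes.

2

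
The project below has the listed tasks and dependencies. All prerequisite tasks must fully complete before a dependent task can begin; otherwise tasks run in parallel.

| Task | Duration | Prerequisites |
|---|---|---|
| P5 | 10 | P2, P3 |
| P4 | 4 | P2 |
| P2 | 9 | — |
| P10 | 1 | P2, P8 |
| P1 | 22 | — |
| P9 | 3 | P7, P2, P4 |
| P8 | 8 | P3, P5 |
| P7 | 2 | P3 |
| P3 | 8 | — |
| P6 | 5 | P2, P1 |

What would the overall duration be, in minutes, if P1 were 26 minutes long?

31

As given, the longest chain is P2→P5→P8→P10 = 9+10+8+1 = 28, so the finish is 28 minutes.
P1 has 1 minute of float (longest path through it is 27).
Now P1→P6 = 26+5 = 31 is longest, so the finish becomes 31 minutes.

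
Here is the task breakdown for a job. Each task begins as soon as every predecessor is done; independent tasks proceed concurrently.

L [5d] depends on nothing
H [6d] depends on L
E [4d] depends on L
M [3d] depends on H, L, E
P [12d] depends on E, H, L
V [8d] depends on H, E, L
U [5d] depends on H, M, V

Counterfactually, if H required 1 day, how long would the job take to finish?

As given, the longest chain is L→H→V→U = 5+6+8+5 = 24, so the finish is 24 days.
Since H is critical, the -5 change carries straight to that chain (now 19 days).
The binding chain switches to L→E→V→U = 5+4+8+5 = 22; finish 22 days.

22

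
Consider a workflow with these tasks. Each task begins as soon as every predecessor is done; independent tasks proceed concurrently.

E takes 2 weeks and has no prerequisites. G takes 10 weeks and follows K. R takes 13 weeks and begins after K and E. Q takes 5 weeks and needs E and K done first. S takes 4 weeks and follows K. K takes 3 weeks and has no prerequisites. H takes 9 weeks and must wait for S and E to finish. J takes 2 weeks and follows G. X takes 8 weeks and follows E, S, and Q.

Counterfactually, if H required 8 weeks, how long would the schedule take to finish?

16

Actual critical path: K→S→H = 3+4+9 = 16 ⇒ 16 weeks.
H is on the critical path; changing it to 8 makes that path 15 weeks.
The binding chain switches to K→R = 3+13 = 16; finish 16 weeks.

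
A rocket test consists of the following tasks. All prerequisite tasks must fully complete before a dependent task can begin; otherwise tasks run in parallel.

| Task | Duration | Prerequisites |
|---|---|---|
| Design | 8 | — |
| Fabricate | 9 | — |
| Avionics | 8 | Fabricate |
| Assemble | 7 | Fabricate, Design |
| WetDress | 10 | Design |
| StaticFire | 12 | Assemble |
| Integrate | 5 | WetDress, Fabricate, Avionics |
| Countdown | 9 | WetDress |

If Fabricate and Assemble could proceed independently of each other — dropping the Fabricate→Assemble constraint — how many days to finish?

Before: longest chain Fabricate→Assemble→StaticFire = 9+7+12 = 28, finish 28.
Without Fabricate→Assemble, Assemble's earliest start moves from 9 to 8.
The longest chain is now Design→Assemble→StaticFire = 8+7+12 = 27, so the schedule takes 27 days.

27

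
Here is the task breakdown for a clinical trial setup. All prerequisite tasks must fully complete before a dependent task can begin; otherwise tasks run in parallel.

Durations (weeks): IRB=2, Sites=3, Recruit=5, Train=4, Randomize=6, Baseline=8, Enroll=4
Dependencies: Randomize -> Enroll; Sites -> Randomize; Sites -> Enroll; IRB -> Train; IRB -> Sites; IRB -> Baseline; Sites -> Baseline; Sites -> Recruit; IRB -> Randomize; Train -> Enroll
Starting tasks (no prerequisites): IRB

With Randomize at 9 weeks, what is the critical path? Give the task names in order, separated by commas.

IRB, Sites, Randomize, Enroll

Critical path before the change: IRB→Sites→Randomize→Enroll = 2+3+6+4 = 15 giving 15 weeks.
Since Randomize is critical, the +3 change carries straight to that chain (now 18 weeks).
That remains the longest chain; total 18 weeks.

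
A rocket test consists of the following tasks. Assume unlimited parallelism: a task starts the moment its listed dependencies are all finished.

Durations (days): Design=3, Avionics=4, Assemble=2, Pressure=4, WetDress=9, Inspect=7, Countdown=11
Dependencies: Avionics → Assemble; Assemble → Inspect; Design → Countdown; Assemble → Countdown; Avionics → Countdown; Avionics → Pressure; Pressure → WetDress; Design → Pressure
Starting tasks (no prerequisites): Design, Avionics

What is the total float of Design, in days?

Critical path: Avionics→Assemble→Countdown = 4+2+11 = 17, so the finish is 17 days.
The longest chain containing Design totals 16 days.
Float = 17 − 16 = 1.

1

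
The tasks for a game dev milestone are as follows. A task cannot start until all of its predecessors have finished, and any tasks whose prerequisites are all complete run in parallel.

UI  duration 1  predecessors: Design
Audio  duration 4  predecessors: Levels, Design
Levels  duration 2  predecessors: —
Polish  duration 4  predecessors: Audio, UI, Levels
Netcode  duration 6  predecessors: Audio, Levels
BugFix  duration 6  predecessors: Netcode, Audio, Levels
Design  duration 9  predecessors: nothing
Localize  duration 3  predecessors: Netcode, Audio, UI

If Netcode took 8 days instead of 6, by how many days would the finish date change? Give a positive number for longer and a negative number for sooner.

2

Baseline: Design→Audio→Netcode→BugFix = 9+4+6+6 = 25 → 25 days.
Netcode lies on that path, so at 8 days the path becomes 27 days.
That remains the longest chain; total 27 days.
Change in finish: 27 − 25 = +2 days.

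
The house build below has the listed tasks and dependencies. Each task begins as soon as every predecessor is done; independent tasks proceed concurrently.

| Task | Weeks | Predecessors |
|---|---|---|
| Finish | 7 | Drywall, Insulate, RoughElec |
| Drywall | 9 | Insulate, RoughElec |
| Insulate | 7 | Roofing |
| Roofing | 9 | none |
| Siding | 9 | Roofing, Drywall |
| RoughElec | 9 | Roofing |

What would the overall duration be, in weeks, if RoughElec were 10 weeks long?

Critical path before the change: Roofing→RoughElec→Drywall→Siding = 9+9+9+9 = 36 giving 36 weeks.
Since RoughElec is critical, the +1 change carries straight to that chain (now 37 weeks).
The critical path is still Roofing→RoughElec→Drywall→Siding; finish is now 37 weeks.

37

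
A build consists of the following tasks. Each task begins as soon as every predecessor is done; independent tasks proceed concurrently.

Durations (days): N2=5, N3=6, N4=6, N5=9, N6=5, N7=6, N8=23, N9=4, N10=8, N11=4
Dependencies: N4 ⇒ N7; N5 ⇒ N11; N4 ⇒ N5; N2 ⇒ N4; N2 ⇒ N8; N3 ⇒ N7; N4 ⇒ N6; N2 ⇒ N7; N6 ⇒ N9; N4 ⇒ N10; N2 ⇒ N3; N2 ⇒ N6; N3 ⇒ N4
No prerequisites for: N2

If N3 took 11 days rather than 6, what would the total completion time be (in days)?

35

Actual critical path: N2→N3→N4→N5→N11 = 5+6+6+9+4 = 30 ⇒ 30 days.
N3 lies on that path, so at 11 days the path becomes 35 days.
The critical path is still N2→N3→N4→N5→N11; finish is now 35 days.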